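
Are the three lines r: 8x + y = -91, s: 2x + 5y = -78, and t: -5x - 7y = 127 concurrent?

No

Intersecting r and s: solving the 2×2 system gives (x, y) = (-377/38, -221/19).
Substitute into t: (-5)(-377/38) + (-7)(-221/19) = 4979/38.
But t requires 127 ≠ 4979/38, so the three lines have no common point.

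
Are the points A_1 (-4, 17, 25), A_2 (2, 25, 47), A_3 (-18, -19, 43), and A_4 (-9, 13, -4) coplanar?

Yes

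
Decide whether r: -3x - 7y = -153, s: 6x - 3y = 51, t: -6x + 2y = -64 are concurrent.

Intersecting r and s: solving the 2×2 system gives (x, y) = (16, 15).
Substitute into t: (-6)(16) + (2)(15) = -66.
But t requires -64 ≠ -66, so the three lines have no common point.

No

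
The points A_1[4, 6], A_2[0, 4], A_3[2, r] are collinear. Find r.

The three points are collinear iff det[A_1A_2; A_1A_3] = 0.
This determinant is linear in r: (-4)r + (20) = 0, so r = 5.

5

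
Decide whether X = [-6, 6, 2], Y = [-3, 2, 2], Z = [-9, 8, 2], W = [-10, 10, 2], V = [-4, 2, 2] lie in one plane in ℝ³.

The plane through X, Y, Z has normal n = XY × XZ = (0, 0, -6) and equation n·P = -12.
Checking the remaining points: n·W = -12, n·V = -12.
All equal -12, so all 5 points lie in one plane.

Yes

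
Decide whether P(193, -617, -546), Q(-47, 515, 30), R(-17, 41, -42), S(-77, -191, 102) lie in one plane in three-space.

Yes

The four points are coplanar iff the 3×3 determinant with rows PQ, PR, PS is zero.
Rows: (-240, 1132, 576), (-210, 658, 504), (-270, 426, 648).
Expanding along the first row: (-240)(211680) − (1132)(0) + (576)(88200) = 0.
Zero determinant ⇒ coplanar.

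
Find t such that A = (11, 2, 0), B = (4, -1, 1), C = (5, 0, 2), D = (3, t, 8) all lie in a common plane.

2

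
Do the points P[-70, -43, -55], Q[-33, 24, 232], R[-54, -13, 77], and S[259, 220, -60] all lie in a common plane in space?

A normal to the plane through P, Q, R is n = PQ × PR = (234, -292, 38).
The plane has equation n·X = -5914. For S: n·S = -5914.
Equal, so S lies in the plane and all four are coplanar.

Yes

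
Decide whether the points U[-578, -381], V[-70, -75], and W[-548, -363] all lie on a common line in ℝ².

UV = (508, 306), UW = (30, 18).
Twice the signed area of △UVW is (508)(18) − (306)(30) = -36.
The area is nonzero, so the three points are not collinear.

No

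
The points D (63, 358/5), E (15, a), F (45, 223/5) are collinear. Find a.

Collinearity: (E − D) must be parallel to (F − D) = (-18, -27).
Cross-multiplying the components: (a − 358/5)·(-18) = (-48)·(-27).
Solving gives a = -2/5.

-2/5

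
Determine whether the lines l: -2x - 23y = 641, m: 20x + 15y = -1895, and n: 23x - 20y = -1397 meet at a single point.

Yes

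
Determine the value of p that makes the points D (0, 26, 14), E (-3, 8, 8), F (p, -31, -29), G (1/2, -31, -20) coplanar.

13/2

Normal to plane DEG: n = (270, -105, 180); plane equation n·P = -210.
Requiring n·F = -210: (270)p + (-1965) = -210.
So p = 13/2.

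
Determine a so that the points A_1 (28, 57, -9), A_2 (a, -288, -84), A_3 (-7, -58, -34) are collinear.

-77

Collinearity requires A_1A_2 × A_1A_3 = 0; each component is linear in a.
The y-component gives (25)a + (1925) = 0, so a = -77.
The remaining components then also vanish.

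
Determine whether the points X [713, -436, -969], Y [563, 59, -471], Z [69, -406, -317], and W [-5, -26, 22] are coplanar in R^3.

With X as base: XY = (-150, 495, 498), XZ = (-644, 30, 652), XW = (-718, 410, 991).
XZ × XW = (-237590, 170068, -242500).
XY · (XZ × XW) = -942840.
Since -942840 ≠ 0, the four points are not coplanar.

No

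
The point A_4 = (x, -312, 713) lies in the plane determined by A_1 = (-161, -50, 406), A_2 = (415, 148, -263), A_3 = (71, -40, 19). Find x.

Coplanarity requires A_1A_2 · (A_1A_3 × A_1A_4) = 0.
A_1A_2 = (576, 198, -669), A_1A_3 = (232, 10, -387); the triple product is linear in x with coefficient -69936 and constant term -41332176.
Setting it to zero: x = -591.

-591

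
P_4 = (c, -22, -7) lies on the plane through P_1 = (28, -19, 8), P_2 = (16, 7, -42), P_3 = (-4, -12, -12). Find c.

-62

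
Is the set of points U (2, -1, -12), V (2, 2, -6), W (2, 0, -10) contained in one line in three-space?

UV = (0, 3, 6), UW = (0, 1, 2).
UV × UW = (0, 0, 0).
The cross product vanishes, so the three points are collinear.

Yes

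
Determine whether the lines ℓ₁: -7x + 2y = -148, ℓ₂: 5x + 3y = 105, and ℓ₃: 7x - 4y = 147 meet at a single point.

No

Intersecting ℓ₁ and ℓ₂: solving the 2×2 system gives (x, y) = (654/31, -5/31).
Substitute into ℓ₃: (7)(654/31) + (-4)(-5/31) = 4598/31.
But ℓ₃ requires 147 ≠ 4598/31, so the three lines have no common point.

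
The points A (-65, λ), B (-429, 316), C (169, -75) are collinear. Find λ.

78

Collinearity: (A − B) must be parallel to (C − B) = (598, -391).
Cross-multiplying the components: (λ − 316)·(598) = (364)·(-391).
Solving gives λ = 78.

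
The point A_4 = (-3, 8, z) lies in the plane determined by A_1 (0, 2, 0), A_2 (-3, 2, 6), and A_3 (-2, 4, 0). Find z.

-6

The plane through A_1, A_2, A_3 has equation −12x − 12y − 6z = -24.
Substituting A_4: (-6)z + (-60) = -24, so z = -6.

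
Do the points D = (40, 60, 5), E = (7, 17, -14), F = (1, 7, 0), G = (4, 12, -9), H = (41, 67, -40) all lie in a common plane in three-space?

No

The plane through D, E, F has normal n = DE × DF = (-792, 576, 72) and equation n·P = 3240.
Checking the remaining points: n·G = 3096, n·H = 3240.
Since n·G = 3096 ≠ 3240, G is off the plane and the points are not all coplanar.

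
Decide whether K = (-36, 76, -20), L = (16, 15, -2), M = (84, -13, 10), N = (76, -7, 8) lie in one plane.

No

The four points are coplanar iff the 3×3 determinant with rows KL, KM, KN is zero.
Rows: (52, -61, 18), (120, -89, 30), (112, -83, 28).
Expanding along the first row: (52)(-2) − (-61)(0) + (18)(8) = 40.
Nonzero ⇒ not coplanar.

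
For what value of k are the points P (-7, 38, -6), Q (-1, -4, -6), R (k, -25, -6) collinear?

Direction PQ = (6, -42, 0). From the y-coordinate of R, the parameter along the line is τ = (-25 − 38)/(-42) = 3/2.
Then k = (-7) + 3/2·(6) = 2.

2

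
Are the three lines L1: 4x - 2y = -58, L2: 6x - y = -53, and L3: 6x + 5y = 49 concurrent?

Yes

Lines aᵢx + bᵢy = cᵢ with pairwise distinct directions are concurrent exactly when det[aᵢ bᵢ cᵢ] = 0.
Here the determinant is 0.
It vanishes, so the lines are concurrent at (-6, 17).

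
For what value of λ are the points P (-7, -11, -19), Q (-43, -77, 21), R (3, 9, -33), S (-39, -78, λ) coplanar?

31

Normal to plane PQR: n = (124, -104, -60); plane equation n·X = 1416.
Requiring n·S = 1416: (-60)λ + (3276) = 1416.
So λ = 31.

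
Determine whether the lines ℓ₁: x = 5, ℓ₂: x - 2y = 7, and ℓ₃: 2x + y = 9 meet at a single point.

Yes

The three lines meet at one point iff the augmented coefficient matrix [aᵢ bᵢ cᵢ] has rank < 3, i.e. its determinant vanishes.
Here the determinant is 0.
It vanishes, so the lines are concurrent at (5, -1).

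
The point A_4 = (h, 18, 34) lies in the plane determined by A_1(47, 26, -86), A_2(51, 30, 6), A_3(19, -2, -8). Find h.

39

The plane through A_1, A_2, A_3 has equation 2888x − 2888y = 60648.
Substituting A_4: (2888)h + (-51984) = 60648, so h = 39.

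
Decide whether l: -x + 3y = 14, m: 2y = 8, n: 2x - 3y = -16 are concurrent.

Yes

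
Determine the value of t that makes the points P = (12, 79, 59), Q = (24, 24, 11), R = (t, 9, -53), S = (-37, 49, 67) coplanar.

110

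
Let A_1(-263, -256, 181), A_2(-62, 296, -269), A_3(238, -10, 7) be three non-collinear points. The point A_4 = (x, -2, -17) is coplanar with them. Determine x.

The plane through A_1, A_2, A_3 has equation 14652x − 190476y − 227106z = 3802194.
Substituting A_4: (14652)x + (4241754) = 3802194, so x = -30.

-30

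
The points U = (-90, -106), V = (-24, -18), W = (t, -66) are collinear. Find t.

The three points are collinear iff det[UV; UW] = 0.
This determinant is linear in t: (-88)t + (-5280) = 0, so t = -60.

-60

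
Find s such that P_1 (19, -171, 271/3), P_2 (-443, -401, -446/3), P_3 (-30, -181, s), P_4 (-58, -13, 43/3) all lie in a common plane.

187/3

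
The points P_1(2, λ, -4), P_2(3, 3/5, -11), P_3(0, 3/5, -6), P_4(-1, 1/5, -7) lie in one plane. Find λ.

7/5

The points are coplanar iff P_1P_2 · (P_1P_3 × P_1P_4) = 0.
Expanding, this is linear in λ: (8)λ + (-56/5) = 0.
So λ = 7/5.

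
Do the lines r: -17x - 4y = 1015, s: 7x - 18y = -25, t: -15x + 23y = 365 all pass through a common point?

Intersecting r and s: solving the 2×2 system gives (x, y) = (-55, -20).
Substitute into t: (-15)(-55) + (23)(-20) = 365.
This equals 365, so (-55, -20) lies on all three lines and they are concurrent.

Yes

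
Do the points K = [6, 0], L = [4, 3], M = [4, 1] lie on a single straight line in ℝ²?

No

KL = (-2, 3), KM = (-2, 1).
If collinear, KM would be a scalar multiple of KL. But (-2)·(1) ≠ (3)·(-2) (difference 4), so they are not parallel; the points are not collinear.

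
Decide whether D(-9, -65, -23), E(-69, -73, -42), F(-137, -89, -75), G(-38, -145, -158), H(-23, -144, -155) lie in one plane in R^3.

No

The plane through D, E, F has normal n = DE × DF = (-40, -688, 416) and equation n·P = 35512.
Checking the remaining points: n·G = 35552, n·H = 35512.
Since n·G = 35552 ≠ 35512, G is off the plane and the points are not all coplanar.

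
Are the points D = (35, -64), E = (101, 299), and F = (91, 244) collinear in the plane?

DE = (66, 363), DF = (56, 308).
Checking proportionality: DF = 28/33·DE, so the vectors are parallel and the points are collinear.

Yes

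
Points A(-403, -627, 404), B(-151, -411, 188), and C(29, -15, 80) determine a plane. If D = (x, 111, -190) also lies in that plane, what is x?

317

The plane through A, B, C has equation 62208x − 11664y + 60912z = 6851952.
Substituting D: (62208)x + (-12867984) = 6851952, so x = 317.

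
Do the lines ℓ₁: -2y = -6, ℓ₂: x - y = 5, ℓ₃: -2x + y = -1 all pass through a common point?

The three lines meet at one point iff the augmented coefficient matrix [aᵢ bᵢ cᵢ] has rank < 3, i.e. its determinant vanishes.
Here the determinant is 24.
Nonzero, so no common point exists.

No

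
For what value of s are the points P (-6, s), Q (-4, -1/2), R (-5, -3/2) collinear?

-5/2

The three points are collinear iff det[PQ; PR] = 0.
This determinant is linear in s: (-1)s + (-5/2) = 0, so s = -5/2.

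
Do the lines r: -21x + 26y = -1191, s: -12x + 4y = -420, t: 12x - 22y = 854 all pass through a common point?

Intersecting r and s: solving the 2×2 system gives (x, y) = (27, -24).
Substitute into t: (12)(27) + (-22)(-24) = 852.
But t requires 854 ≠ 852, so the three lines have no common point.

No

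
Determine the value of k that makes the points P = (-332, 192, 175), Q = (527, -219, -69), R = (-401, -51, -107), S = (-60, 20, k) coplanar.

Normal to plane PQR: n = (56610, 259074, -237096); plane equation n·X = -10544112.
Requiring n·S = -10544112: (-237096)k + (1784880) = -10544112.
So k = 52.

52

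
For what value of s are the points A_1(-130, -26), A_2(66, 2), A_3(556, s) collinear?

Collinearity: (A_3 − A_1) must be parallel to (A_2 − A_1) = (196, 28).
Cross-multiplying the components: (s − (-26))·(196) = (686)·(28).
Solving gives s = 72.

72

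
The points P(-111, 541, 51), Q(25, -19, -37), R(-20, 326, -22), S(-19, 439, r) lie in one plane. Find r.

-33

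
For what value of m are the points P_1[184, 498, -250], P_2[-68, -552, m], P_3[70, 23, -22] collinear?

254

Direction P_1P_3 = (-114, -475, 228). From the x-coordinate of P_2, the parameter along the line is τ = (-68 − 184)/(-114) = 42/19.
Then m = (-250) + 42/19·(228) = 254.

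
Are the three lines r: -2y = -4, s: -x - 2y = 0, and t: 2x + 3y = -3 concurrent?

The three lines meet at one point iff the augmented coefficient matrix [aᵢ bᵢ cᵢ] has rank < 3, i.e. its determinant vanishes.
Here the determinant is 2.
Nonzero, so no common point exists.

No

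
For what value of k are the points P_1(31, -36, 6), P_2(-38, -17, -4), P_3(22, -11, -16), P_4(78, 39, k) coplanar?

-68

The points are coplanar iff P_1P_2 · (P_1P_3 × P_1P_4) = 0.
Expanding, this is linear in k: (-1554)k + (-105672) = 0.
So k = -68.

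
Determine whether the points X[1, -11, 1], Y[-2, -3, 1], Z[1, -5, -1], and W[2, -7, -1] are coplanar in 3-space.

No

A normal to the plane through X, Y, Z is n = XY × XZ = (-16, -6, -18).
The plane has equation n·P = 32. For W: n·W = 28.
28 ≠ 32, so W is off the plane.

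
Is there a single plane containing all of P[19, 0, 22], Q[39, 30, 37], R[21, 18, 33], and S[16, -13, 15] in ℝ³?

No

With P as base: PQ = (20, 30, 15), PR = (2, 18, 11), PS = (-3, -13, -7).
PR × PS = (17, -19, 28).
PQ · (PR × PS) = 190.
Since 190 ≠ 0, the four points are not coplanar.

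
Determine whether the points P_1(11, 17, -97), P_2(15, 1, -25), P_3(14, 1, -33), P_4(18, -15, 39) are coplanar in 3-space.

Yes

The four points are coplanar iff the 3×3 determinant with rows P_1P_2, P_1P_3, P_1P_4 is zero.
Rows: (4, -16, 72), (3, -16, 64), (7, -32, 136).
Expanding along the first row: (4)(-128) − (-16)(-40) + (72)(16) = 0.
Zero determinant ⇒ coplanar.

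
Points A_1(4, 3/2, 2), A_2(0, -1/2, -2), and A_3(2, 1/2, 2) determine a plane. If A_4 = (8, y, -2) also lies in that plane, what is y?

7/2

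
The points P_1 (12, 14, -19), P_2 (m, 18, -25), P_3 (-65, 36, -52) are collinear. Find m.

-2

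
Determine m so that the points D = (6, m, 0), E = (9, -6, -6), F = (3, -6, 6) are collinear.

Collinearity requires DE × DF = 0; each component is linear in m.
The x-component gives (-12)m + (-72) = 0, so m = -6.
The remaining components then also vanish.

-6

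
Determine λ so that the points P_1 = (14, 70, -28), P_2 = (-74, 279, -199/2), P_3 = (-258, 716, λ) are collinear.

Direction P_1P_2 = (-88, 209, -143/2). From the x-coordinate of P_3, the parameter along the line is τ = (-258 − 14)/(-88) = 34/11.
Then λ = (-28) + 34/11·(-143/2) = -249.

-249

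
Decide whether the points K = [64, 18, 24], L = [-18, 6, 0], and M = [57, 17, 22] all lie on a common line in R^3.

No

KL = (-82, -12, -24), KM = (-7, -1, -2).
KL × KM = (0, 4, -2).
The cross product is nonzero, so the points do not lie on one line.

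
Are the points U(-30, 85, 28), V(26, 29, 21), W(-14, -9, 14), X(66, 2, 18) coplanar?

Yes

With U as base: UV = (56, -56, -7), UW = (16, -94, -14), UX = (96, -83, -10).
UW × UX = (-222, -1184, 7696).
UV · (UW × UX) = 0.
The scalar triple product vanishes, so the four points are coplanar.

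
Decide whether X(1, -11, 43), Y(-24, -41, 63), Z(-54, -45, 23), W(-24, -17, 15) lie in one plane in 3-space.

Yes

The four points are coplanar iff the 3×3 determinant with rows XY, XZ, XW is zero.
Rows: (-25, -30, 20), (-55, -34, -20), (-25, -6, -28).
Expanding along the first row: (-25)(832) − (-30)(1040) + (20)(-520) = 0.
Zero determinant ⇒ coplanar.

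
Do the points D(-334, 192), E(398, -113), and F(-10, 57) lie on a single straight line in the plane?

Yes

DE = (732, -305), DF = (324, -135).
Twice the signed area of △DEF is (732)(-135) − (-305)(324) = 0.
The triangle is degenerate (zero area), so the points are collinear.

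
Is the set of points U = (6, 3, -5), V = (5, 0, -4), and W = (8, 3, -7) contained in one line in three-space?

No

UV = (-1, -3, 1), UW = (2, 0, -2).
Comparing components 2 and 3: (-3)(-2) − (1)(0) = 6 ≠ 0, so UV and UW are not parallel and the points are not collinear.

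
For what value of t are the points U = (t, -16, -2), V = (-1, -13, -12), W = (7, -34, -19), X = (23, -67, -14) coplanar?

Coplanarity ⇔ det[UV; UW; UX] = 0.
Expanding, this is linear in t: (336)t + (-840) = 0.
So t = 5/2.

5/2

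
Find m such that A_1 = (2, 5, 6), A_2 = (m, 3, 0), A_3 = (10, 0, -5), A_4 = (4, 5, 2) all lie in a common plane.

6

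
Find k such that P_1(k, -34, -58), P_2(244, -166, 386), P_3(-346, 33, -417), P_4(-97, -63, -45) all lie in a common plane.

The points are coplanar iff P_1P_2 · (P_1P_3 × P_1P_4) = 0.
Expanding, this is linear in k: (3060)k + (-177480) = 0.
So k = 58.

58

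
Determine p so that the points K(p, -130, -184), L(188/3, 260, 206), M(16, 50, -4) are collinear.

Direction LM = (-140/3, -210, -210). From the y-coordinate of K, the parameter along the line is τ = (-130 − 260)/(-210) = 13/7.
Then p = 188/3 + 13/7·(-140/3) = -24.

-24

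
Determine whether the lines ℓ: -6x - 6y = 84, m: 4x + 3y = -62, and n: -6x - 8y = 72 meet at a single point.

Yes

Intersecting ℓ and m: solving the 2×2 system gives (x, y) = (-20, 6).
Substitute into n: (-6)(-20) + (-8)(6) = 72.
This equals 72, so (-20, 6) lies on all three lines and they are concurrent.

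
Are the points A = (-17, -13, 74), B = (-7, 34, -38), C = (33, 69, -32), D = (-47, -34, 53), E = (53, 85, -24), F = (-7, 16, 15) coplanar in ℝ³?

No

The plane through A, B, C has normal n = AB × AC = (4202, -4540, -1530) and equation n·P = -125634.
Checking the remaining points: n·D = -124224, n·E = -126474, n·F = -125004.
Since n·D = -124224 ≠ -125634, D is off the plane and the points are not all coplanar.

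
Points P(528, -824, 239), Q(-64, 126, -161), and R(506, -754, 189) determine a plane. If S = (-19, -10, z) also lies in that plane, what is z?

-66

A normal to the plane is n = PQ × PR = (-19500, -20800, -20540).
S lies in the plane iff n · PS = 0.
This gives (-20540)z + (-1355640) = 0, so z = -66.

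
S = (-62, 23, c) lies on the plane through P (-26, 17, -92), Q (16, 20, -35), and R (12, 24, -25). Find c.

-110

A normal to the plane is n = PQ × PR = (-198, -648, 180).
S lies in the plane iff n · PS = 0.
This gives (180)c + (19800) = 0, so c = -110.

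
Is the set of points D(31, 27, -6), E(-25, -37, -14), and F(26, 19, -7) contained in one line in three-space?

No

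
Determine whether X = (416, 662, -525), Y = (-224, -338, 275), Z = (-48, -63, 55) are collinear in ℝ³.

Yes

XY = (-640, -1000, 800), XZ = (-464, -725, 580).
Each component of XZ is 29/40 times the corresponding component of XY, so XZ = 29/40·XY and the points are collinear.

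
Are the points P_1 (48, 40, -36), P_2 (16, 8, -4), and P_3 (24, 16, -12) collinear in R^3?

Yes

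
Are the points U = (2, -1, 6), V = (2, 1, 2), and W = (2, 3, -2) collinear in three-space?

UV = (0, 2, -4), UW = (0, 4, -8).
UV × UW = (0, 0, 0).
The cross product vanishes, so the three points are collinear.

Yes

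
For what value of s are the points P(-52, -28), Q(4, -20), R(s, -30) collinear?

The three points are collinear iff det[PQ; PR] = 0.
This determinant is linear in s: (-8)s + (-528) = 0, so s = -66.

-66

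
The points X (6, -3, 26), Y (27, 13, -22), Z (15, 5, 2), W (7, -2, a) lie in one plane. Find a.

23

Normal to plane XYZ: n = (0, 72, 24); plane equation n·P = 408.
Requiring n·W = 408: (24)a + (-144) = 408.
So a = 23.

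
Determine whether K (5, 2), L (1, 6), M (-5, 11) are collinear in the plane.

KL = (-4, 4), KM = (-10, 9).
det[KL; KM] = (-4)(9) − (4)(-10) = 4.
The determinant is nonzero, so they are not collinear.

No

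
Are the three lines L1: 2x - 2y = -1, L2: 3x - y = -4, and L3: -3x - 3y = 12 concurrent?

The three lines meet at one point iff the augmented coefficient matrix [aᵢ bᵢ cᵢ] has rank < 3, i.e. its determinant vanishes.
Here the determinant is 12.
Nonzero, so no common point exists.

No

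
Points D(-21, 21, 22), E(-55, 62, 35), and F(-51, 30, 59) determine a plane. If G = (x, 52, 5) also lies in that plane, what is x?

-29

The plane through D, E, F has equation 1400x + 868y + 924z = 9156.
Substituting G: (1400)x + (49756) = 9156, so x = -29.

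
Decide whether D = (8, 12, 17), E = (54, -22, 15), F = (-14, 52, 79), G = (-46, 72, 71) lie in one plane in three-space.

The four points are coplanar iff the 3×3 determinant with rows DE, DF, DG is zero.
Rows: (46, -34, -2), (-22, 40, 62), (-54, 60, 54).
Expanding along the first row: (46)(-1560) − (-34)(2160) + (-2)(840) = 0.
Zero determinant ⇒ coplanar.

Yes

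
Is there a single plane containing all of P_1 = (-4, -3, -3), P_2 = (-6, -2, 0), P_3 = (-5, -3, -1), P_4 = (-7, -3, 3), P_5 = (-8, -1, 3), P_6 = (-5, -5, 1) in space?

Yes

The plane through P_1, P_2, P_3 has normal n = P_1P_2 × P_1P_3 = (2, 1, 1) and equation n·P = -14.
Checking the remaining points: n·P_4 = -14, n·P_5 = -14, n·P_6 = -14.
All equal -14, so all 6 points lie in one plane.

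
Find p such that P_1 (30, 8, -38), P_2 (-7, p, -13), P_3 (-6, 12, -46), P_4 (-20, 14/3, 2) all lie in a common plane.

Normal to plane P_1P_3P_4: n = (400/3, 1840, 320); plane equation n·P = 6560.
Requiring n·P_2 = 6560: (1840)p + (-15280/3) = 6560.
So p = 19/3.

19/3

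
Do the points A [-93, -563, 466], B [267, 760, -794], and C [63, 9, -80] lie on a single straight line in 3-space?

AB = (360, 1323, -1260), AC = (156, 572, -546).
Comparing components 2 and 3: (1323)(-546) − (-1260)(572) = -1638 ≠ 0, so AB and AC are not parallel and the points are not collinear.

No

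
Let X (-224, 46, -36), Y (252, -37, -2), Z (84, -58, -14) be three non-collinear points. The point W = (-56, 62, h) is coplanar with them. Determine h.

A normal to the plane is n = XY × XZ = (1710, 0, -23940).
W lies in the plane iff n · XW = 0.
This gives (-23940)h + (-574560) = 0, so h = -24.

-24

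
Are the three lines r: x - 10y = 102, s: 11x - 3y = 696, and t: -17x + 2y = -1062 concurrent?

Lines aᵢx + bᵢy = cᵢ with pairwise distinct directions are concurrent exactly when det[aᵢ bᵢ cᵢ] = 0.
Here the determinant is 336.
Nonzero, so no common point exists.

No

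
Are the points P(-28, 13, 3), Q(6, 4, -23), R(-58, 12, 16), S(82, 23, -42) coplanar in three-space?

No

A normal to the plane through P, Q, R is n = PQ × PR = (-143, 338, -304).
The plane has equation n·X = 7486. For S: n·S = 8816.
8816 ≠ 7486, so S is off the plane.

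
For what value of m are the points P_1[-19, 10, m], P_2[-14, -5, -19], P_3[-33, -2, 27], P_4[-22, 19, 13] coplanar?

1

Coplanarity ⇔ det[P_1P_2; P_1P_3; P_1P_4] = 0.
Expanding, this is linear in m: (432)m + (-432) = 0.
So m = 1.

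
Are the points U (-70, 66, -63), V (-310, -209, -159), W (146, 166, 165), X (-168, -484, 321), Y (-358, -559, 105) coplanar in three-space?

The plane through U, V, W has normal n = UV × UW = (-53100, 33984, 35400) and equation n·P = 3729744.
Checking the remaining points: n·X = 3835944, n·Y = 3729744.
Since n·X = 3835944 ≠ 3729744, X is off the plane and the points are not all coplanar.

No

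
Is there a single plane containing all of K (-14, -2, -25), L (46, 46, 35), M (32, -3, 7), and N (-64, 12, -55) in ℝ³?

The four points are coplanar iff the 3×3 determinant with rows KL, KM, KN is zero.
Rows: (60, 48, 60), (46, -1, 32), (-50, 14, -30).
Expanding along the first row: (60)(-418) − (48)(220) + (60)(594) = 0.
Zero determinant ⇒ coplanar.

Yes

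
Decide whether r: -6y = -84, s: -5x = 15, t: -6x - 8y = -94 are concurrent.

Yes

Lines aᵢx + bᵢy = cᵢ with pairwise distinct directions are concurrent exactly when det[aᵢ bᵢ cᵢ] = 0.
Here the determinant is 0.
It vanishes, so the lines are concurrent at (-3, 14).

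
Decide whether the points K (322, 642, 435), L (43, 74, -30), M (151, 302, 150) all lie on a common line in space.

KL = (-279, -568, -465), KM = (-171, -340, -285).
Comparing components 2 and 3: (-568)(-285) − (-465)(-340) = 3780 ≠ 0, so KL and KM are not parallel and the points are not collinear.

No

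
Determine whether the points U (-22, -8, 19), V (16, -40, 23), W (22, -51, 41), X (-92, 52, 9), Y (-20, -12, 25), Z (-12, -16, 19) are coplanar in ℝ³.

The plane through U, V, W has normal n = UV × UW = (-532, -660, -226) and equation n·P = 12690.
Checking the remaining points: n·X = 12590, n·Y = 12910, n·Z = 12650.
Since n·X = 12590 ≠ 12690, X is off the plane and the points are not all coplanar.

No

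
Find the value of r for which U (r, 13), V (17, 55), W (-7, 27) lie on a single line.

-19

The three points are collinear iff det[UV; UW] = 0.
This determinant is linear in r: (28)r + (532) = 0, so r = -19.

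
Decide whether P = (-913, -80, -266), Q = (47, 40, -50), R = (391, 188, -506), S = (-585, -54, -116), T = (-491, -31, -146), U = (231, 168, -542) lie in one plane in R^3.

The plane through P, Q, R has normal n = PQ × PR = (-86688, 512064, 100800) and equation n·X = 11368224.
Checking the remaining points: n·S = 11368224, n·T = 11973024, n·U = 11368224.
Since n·T = 11973024 ≠ 11368224, T is off the plane and the points are not all coplanar.

No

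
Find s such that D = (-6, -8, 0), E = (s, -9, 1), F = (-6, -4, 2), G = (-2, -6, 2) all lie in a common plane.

0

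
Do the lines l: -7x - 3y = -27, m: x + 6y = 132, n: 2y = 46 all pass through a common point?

Yes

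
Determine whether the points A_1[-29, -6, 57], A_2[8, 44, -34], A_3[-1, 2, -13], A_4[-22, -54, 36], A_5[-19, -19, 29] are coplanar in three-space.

No

The plane through A_1, A_2, A_3 has normal n = A_1A_2 × A_1A_3 = (-2772, 42, -1104) and equation n·P = 17208.
Checking the remaining points: n·A_4 = 18972, n·A_5 = 19854.
Since n·A_4 = 18972 ≠ 17208, A_4 is off the plane and the points are not all coplanar.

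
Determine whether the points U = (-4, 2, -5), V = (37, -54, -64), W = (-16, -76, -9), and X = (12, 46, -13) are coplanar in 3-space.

No

With U as base: UV = (41, -56, -59), UW = (-12, -78, -4), UX = (16, 44, -8).
UW × UX = (800, -160, 720).
UV · (UW × UX) = -720.
Since -720 ≠ 0, the four points are not coplanar.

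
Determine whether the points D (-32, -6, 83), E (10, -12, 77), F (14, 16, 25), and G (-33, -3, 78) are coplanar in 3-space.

Yes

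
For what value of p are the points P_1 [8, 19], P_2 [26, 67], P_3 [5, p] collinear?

The three points are collinear iff det[P_1P_2; P_1P_3] = 0.
This determinant is linear in p: (18)p + (-198) = 0, so p = 11.

11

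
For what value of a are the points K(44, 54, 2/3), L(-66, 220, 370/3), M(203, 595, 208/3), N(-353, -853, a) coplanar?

Normal to plane KLM: n = (-54964, 81172/3, -85904); plane equation n·P = -3043768/3.
Requiring n·N = -3043768/3: (-85904)a + (-11032840/3) = -3043768/3.
So a = -31.

-31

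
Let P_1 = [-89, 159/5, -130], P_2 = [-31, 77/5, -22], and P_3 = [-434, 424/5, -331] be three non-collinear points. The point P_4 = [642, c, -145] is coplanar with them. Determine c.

-36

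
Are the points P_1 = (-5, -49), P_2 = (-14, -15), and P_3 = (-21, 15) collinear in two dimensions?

No

P_1P_2 = (-9, 34), P_1P_3 = (-16, 64).
det[P_1P_2; P_1P_3] = (-9)(64) − (34)(-16) = -32.
The determinant is nonzero, so they are not collinear.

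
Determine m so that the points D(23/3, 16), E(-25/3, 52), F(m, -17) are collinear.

The three points are collinear iff det[DE; DF] = 0.
This determinant is linear in m: (-36)m + (804) = 0, so m = 67/3.

67/3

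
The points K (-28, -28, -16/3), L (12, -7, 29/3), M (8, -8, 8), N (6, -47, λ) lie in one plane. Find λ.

Normal to plane KLM: n = (-20, 20/3, 44); plane equation n·P = 416/3.
Requiring n·N = 416/3: (44)λ + (-1300/3) = 416/3.
So λ = 13.

13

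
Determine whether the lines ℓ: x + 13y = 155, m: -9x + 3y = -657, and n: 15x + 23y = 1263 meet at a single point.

Intersecting ℓ and m: solving the 2×2 system gives (x, y) = (1501/20, 123/20).
Substitute into n: (15)(1501/20) + (23)(123/20) = 6336/5.
But n requires 1263 ≠ 6336/5, so the three lines have no common point.

No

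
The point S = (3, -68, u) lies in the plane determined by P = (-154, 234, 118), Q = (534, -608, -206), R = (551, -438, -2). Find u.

Coplanarity requires PQ · (PR × PS) = 0.
PQ = (688, -842, -324), PR = (705, -672, -120); the triple product is linear in u with coefficient 131274 and constant term 10239372.
Setting it to zero: u = -78.

-78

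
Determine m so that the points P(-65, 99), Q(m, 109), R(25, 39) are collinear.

Collinearity: (Q − P) must be parallel to (R − P) = (90, -60).
Cross-multiplying the components: (m − (-65))·(-60) = (10)·(90).
Solving gives m = -80.

-80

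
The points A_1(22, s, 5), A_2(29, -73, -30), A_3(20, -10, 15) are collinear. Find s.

Collinearity requires A_1A_2 × A_1A_3 = 0; each component is linear in s.
The x-component gives (-45)s + (-1080) = 0, so s = -24.
The remaining components then also vanish.

-24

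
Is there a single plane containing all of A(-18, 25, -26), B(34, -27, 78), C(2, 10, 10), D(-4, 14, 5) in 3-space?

No

The four points are coplanar iff the 3×3 determinant with rows AB, AC, AD is zero.
Rows: (52, -52, 104), (20, -15, 36), (14, -11, 31).
Expanding along the first row: (52)(-69) − (-52)(116) + (104)(-10) = 1404.
Nonzero ⇒ not coplanar.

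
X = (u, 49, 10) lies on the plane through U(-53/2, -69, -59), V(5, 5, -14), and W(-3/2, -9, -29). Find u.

47/2

Coplanarity requires UV · (UW × UX) = 0.
UV = (63/2, 74, 45), UW = (25, 60, 30); the triple product is linear in u with coefficient -480 and constant term 11280.
Setting it to zero: u = 47/2.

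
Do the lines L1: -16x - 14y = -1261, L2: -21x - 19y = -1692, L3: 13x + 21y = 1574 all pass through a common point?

No

The three lines meet at one point iff the augmented coefficient matrix [aᵢ bᵢ cᵢ] has rank < 3, i.e. its determinant vanishes.
Here the determinant is -194.
Nonzero, so no common point exists.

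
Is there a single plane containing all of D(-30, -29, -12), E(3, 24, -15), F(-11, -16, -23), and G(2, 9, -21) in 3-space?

A normal to the plane through D, E, F is n = DE × DF = (-544, 306, -578).
The plane has equation n·P = 14382. For G: n·G = 13804.
13804 ≠ 14382, so G is off the plane.

No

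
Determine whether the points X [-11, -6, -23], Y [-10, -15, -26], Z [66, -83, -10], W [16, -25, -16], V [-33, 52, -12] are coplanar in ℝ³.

The plane through X, Y, Z has normal n = XY × XZ = (-348, -244, 616) and equation n·P = -8876.
Checking the remaining points: n·W = -9324, n·V = -8596.
Since n·W = -9324 ≠ -8876, W is off the plane and the points are not all coplanar.

No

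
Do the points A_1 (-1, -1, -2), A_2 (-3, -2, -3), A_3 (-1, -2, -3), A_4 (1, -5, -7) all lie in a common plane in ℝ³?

No

With A_1 as base: A_1A_2 = (-2, -1, -1), A_1A_3 = (0, -1, -1), A_1A_4 = (2, -4, -5).
A_1A_3 × A_1A_4 = (1, -2, 2).
A_1A_2 · (A_1A_3 × A_1A_4) = -2.
Since -2 ≠ 0, the four points are not coplanar.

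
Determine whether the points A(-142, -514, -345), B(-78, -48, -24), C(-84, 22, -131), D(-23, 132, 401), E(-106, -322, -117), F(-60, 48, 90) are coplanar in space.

The plane through A, B, C has normal n = AB × AC = (-72332, 4922, 7276) and equation n·P = 5231016.
Checking the remaining points: n·D = 5231016, n·E = 5231016, n·F = 5231016.
All equal 5231016, so all 6 points lie in one plane.

Yes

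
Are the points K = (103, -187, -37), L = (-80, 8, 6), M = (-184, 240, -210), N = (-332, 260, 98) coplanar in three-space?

A normal to the plane through K, L, M is n = KL × KM = (-52096, -44000, -22176).
The plane has equation n·P = 3682624. For N: n·N = 3682624.
Equal, so N lies in the plane and all four are coplanar.

Yes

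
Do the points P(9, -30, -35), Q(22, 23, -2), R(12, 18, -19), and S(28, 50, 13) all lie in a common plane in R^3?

No

With P as base: PQ = (13, 53, 33), PR = (3, 48, 16), PS = (19, 80, 48).
PR × PS = (1024, 160, -672).
PQ · (PR × PS) = -384.
Since -384 ≠ 0, the four points are not coplanar.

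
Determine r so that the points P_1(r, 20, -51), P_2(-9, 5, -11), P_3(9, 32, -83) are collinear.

1

Collinearity requires P_1P_2 × P_1P_3 = 0; each component is linear in r.
The y-component gives (-72)r + (72) = 0, so r = 1.
The remaining components then also vanish.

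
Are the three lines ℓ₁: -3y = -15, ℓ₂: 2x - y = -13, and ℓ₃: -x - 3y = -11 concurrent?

Yes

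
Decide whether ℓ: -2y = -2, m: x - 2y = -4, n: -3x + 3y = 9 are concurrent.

Intersecting ℓ and m: solving the 2×2 system gives (x, y) = (-2, 1).
Substitute into n: (-3)(-2) + (3)(1) = 9.
This equals 9, so (-2, 1) lies on all three lines and they are concurrent.

Yes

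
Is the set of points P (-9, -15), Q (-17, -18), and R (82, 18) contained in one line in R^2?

PQ = (-8, -3), PR = (91, 33).
det[PQ; PR] = (-8)(33) − (-3)(91) = 9.
The determinant is nonzero, so they are not collinear.

No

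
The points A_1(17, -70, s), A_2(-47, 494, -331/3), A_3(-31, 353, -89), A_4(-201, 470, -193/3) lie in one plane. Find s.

-25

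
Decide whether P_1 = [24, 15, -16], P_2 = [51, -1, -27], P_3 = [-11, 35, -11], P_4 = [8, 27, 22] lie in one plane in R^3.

With P_1 as base: P_1P_2 = (27, -16, -11), P_1P_3 = (-35, 20, 5), P_1P_4 = (-16, 12, 38).
P_1P_3 × P_1P_4 = (700, 1250, -100).
P_1P_2 · (P_1P_3 × P_1P_4) = 0.
The scalar triple product vanishes, so the four points are coplanar.

Yes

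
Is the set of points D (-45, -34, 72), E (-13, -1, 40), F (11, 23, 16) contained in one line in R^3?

DE = (32, 33, -32), DF = (56, 57, -56).
DE × DF = (-24, 0, -24).
The cross product is nonzero, so the points do not lie on one line.

No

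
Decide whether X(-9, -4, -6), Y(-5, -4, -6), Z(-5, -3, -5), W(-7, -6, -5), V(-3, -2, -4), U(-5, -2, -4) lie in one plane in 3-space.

No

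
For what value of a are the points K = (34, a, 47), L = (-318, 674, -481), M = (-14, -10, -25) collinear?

Direction LM = (304, -684, 456). From the x-coordinate of K, the parameter along the line is τ = (34 − (-318))/304 = 22/19.
Then a = 674 + 22/19·(-684) = -118.

-118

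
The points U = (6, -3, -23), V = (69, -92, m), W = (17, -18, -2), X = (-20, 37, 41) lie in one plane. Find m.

Coplanarity ⇔ det[UV; UW; UX] = 0.
Expanding, this is linear in m: (50)m + (-1000) = 0.
So m = 20.

20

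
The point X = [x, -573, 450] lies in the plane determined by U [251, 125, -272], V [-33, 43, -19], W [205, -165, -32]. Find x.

-71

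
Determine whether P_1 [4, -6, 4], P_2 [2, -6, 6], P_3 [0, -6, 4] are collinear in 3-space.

P_1P_2 = (-2, 0, 2), P_1P_3 = (-4, 0, 0).
P_1P_2 × P_1P_3 = (0, -8, 0).
The cross product is nonzero, so the points do not lie on one line.

No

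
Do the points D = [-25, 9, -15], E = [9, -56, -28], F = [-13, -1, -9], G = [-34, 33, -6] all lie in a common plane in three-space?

Yes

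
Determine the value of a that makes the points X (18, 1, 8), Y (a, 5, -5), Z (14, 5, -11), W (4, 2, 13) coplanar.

6

Normal to plane XZW: n = (39, 286, 52); plane equation n·P = 1404.
Requiring n·Y = 1404: (39)a + (1170) = 1404.
So a = 6.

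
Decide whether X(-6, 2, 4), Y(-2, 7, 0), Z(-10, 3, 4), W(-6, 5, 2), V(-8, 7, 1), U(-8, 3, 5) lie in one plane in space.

No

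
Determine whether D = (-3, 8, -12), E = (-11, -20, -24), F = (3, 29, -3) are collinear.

DE = (-8, -28, -12), DF = (6, 21, 9).
DE × DF = (0, 0, 0).
The cross product vanishes, so the three points are collinear.

Yes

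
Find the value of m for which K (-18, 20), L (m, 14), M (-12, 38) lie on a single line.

-20

The three points are collinear iff det[KL; KM] = 0.
This determinant is linear in m: (18)m + (360) = 0, so m = -20.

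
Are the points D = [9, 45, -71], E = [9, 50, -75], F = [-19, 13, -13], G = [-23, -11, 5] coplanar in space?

With D as base: DE = (0, 5, -4), DF = (-28, -32, 58), DG = (-32, -56, 76).
DF × DG = (816, 272, 544).
DE · (DF × DG) = -816.
Since -816 ≠ 0, the four points are not coplanar.

No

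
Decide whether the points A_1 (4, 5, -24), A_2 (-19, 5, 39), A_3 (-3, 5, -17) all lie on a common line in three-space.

No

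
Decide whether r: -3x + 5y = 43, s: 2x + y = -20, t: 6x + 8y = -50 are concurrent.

Yes

Lines aᵢx + bᵢy = cᵢ with pairwise distinct directions are concurrent exactly when det[aᵢ bᵢ cᵢ] = 0.
Here the determinant is 0.
It vanishes, so the lines are concurrent at (-11, 2).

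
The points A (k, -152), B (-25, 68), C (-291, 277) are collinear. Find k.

Collinearity: (A − B) must be parallel to (C − B) = (-266, 209).
Cross-multiplying the components: (k − (-25))·(209) = (-220)·(-266).
Solving gives k = 255.

255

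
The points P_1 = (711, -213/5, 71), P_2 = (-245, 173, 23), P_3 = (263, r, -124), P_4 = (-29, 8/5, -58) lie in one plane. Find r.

Normal to plane P_1P_2P_4: n = (-128454/5, -87804, 586444/5); plane equation n·P = -30991018/5.
Requiring n·P_3 = -30991018/5: (-87804)r + (-106502458/5) = -30991018/5.
So r = -172.

-172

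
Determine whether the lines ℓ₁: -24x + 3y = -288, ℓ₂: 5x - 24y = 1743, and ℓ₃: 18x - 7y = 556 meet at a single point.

The three lines meet at one point iff the augmented coefficient matrix [aᵢ bᵢ cᵢ] has rank < 3, i.e. its determinant vanishes.
Here the determinant is -1122.
Nonzero, so no common point exists.

No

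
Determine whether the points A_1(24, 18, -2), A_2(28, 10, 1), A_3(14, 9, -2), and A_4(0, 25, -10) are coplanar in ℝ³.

No

A normal to the plane through A_1, A_2, A_3 is n = A_1A_2 × A_1A_3 = (27, -30, -116).
The plane has equation n·P = 340. For A_4: n·A_4 = 410.
410 ≠ 340, so A_4 is off the plane.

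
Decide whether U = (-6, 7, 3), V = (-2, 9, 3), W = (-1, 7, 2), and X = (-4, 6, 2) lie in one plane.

No

With U as base: UV = (4, 2, 0), UW = (5, 0, -1), UX = (2, -1, -1).
UW × UX = (-1, 3, -5).
UV · (UW × UX) = 2.
Since 2 ≠ 0, the four points are not coplanar.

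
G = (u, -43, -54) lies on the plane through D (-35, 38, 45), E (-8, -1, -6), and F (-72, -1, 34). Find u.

The plane through D, E, F has equation −1560x + 2184y − 2496z = 25272.
Substituting G: (-1560)u + (40872) = 25272, so u = 10.

10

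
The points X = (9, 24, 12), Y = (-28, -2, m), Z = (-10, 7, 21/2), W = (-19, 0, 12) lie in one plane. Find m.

24

Normal to plane XZW: n = (-36, 42, -20); plane equation n·P = 444.
Requiring n·Y = 444: (-20)m + (924) = 444.
So m = 24.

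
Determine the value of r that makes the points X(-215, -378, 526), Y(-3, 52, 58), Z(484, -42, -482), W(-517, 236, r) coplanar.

586

Coplanarity ⇔ det[XY; XZ; XW] = 0.
Expanding, this is linear in r: (-229338)r + (134392068) = 0.
So r = 586.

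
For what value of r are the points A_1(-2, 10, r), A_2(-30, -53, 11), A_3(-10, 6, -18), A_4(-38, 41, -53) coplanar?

-17

Coplanarity ⇔ det[A_1A_2; A_1A_3; A_1A_4] = 0.
Expanding, this is linear in r: (-2352)r + (-39984) = 0.
So r = -17.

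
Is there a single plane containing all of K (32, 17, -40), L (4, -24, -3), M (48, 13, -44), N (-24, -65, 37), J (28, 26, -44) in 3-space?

The plane through K, L, M has normal n = KL × KM = (312, 480, 768) and equation n·P = -12576.
Checking the remaining points: n·N = -10272, n·J = -12576.
Since n·N = -10272 ≠ -12576, N is off the plane and the points are not all coplanar.

No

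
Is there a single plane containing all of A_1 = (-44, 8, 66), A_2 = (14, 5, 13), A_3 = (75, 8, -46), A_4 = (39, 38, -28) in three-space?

Yes

With A_1 as base: A_1A_2 = (58, -3, -53), A_1A_3 = (119, 0, -112), A_1A_4 = (83, 30, -94).
A_1A_3 × A_1A_4 = (3360, 1890, 3570).
A_1A_2 · (A_1A_3 × A_1A_4) = 0.
The scalar triple product vanishes, so the four points are coplanar.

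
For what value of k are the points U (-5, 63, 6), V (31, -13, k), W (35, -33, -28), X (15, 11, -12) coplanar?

-22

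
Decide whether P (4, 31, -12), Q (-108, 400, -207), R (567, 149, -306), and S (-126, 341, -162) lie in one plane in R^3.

No

With P as base: PQ = (-112, 369, -195), PR = (563, 118, -294), PS = (-130, 310, -150).
PR × PS = (73440, 122670, 189870).
PQ · (PR × PS) = 15300.
Since 15300 ≠ 0, the four points are not coplanar.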